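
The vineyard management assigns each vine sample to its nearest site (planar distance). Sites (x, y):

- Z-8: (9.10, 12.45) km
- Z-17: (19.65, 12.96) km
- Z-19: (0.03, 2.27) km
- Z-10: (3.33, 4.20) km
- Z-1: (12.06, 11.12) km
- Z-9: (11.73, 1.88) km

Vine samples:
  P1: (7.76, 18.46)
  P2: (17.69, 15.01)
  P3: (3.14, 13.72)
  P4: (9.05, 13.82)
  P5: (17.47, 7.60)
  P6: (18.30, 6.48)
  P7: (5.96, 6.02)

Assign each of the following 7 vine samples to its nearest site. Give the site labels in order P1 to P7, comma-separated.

Z-8, Z-17, Z-8, Z-8, Z-17, Z-17, Z-10

P1 → Z-8 (d²=37.92)
P2 → Z-17 (d²=8.04)
P3 → Z-8 (d²=37.13)
P4 → Z-8 (d²=1.88)
P5 → Z-17 (d²=33.48)
P6 → Z-17 (d²=43.81)
P7 → Z-10 (d²=10.23)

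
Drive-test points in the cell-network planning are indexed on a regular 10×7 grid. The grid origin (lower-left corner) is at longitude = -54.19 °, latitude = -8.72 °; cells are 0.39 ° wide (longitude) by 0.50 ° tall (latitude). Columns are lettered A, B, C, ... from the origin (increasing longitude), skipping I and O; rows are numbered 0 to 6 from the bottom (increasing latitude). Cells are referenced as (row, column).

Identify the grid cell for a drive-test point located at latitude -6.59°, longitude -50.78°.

(4, J)

Column index: ⌊(-50.78 − -54.19) / 0.39⌋ = ⌊8.744⌋ = 8 → column J
Row offset from origin: ⌊(-6.59 − -8.72) / 0.50⌋ = ⌊4.260⌋ = 4 → row 4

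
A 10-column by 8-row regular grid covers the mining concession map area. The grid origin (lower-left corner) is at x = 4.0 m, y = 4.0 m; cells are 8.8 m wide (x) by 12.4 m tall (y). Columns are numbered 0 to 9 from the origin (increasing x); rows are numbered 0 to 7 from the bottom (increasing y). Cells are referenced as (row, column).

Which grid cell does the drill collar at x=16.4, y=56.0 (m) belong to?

Column index: ⌊(16.4 − 4.0) / 8.8⌋ = ⌊1.409⌋ = 1
Row offset from origin: ⌊(56.0 − 4.0) / 12.4⌋ = ⌊4.194⌋ = 4 → row 4

(4, 1)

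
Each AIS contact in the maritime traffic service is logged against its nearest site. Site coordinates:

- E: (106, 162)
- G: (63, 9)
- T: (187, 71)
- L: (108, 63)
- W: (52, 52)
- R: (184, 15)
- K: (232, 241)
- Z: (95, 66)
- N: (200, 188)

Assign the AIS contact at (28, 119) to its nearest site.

W

Squared distances to each site:
E: 7933.000; G: 13325.000; T: 27585.000; L: 9536.000; W: 5065.000; R: 35152.000; K: 56500.000; Z: 7298.000; N: 34345.000.
Minimum at W.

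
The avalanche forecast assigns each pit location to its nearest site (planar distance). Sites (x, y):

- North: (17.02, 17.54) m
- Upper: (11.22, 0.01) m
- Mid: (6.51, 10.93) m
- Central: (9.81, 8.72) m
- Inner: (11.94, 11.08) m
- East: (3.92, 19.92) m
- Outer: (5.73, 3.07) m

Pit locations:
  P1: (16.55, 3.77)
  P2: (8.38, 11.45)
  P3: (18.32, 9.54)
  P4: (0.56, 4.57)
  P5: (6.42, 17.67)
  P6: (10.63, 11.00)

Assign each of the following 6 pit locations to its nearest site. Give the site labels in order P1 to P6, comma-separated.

Upper, Mid, Inner, Outer, East, Inner

P1 → Upper (d²=42.55)
P2 → Mid (d²=3.77)
P3 → Inner (d²=43.08)
P4 → Outer (d²=28.98)
P5 → East (d²=11.31)
P6 → Inner (d²=1.72)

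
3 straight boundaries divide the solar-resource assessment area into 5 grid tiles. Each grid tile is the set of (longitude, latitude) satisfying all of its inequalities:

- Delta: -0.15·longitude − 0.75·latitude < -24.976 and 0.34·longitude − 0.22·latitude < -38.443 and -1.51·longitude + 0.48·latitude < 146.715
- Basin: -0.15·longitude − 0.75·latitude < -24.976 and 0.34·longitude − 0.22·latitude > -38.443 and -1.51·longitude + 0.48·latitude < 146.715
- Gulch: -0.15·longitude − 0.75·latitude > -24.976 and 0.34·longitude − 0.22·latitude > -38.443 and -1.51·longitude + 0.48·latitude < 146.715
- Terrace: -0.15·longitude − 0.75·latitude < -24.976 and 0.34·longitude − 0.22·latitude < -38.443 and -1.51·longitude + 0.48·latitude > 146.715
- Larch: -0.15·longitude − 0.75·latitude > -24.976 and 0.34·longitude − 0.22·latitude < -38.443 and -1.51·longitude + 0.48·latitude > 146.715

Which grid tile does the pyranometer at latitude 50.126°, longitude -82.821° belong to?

-0.15·-82.821 − 0.75·50.126 = -25.171, which is < -24.976
0.34·-82.821 − 0.22·50.126 = -39.187, which is < -38.443
-1.51·-82.821 + 0.48·50.126 = 149.120, which is > 146.715
This sign pattern matches Terrace.

Terrace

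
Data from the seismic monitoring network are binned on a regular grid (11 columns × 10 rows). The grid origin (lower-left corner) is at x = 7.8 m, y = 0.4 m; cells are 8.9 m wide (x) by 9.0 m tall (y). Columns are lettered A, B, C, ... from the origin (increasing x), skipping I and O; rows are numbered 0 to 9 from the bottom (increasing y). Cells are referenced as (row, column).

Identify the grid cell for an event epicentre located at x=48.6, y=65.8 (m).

Column index: ⌊(48.6 − 7.8) / 8.9⌋ = ⌊4.584⌋ = 4 → column E
Row offset from origin: ⌊(65.8 − 0.4) / 9.0⌋ = ⌊7.267⌋ = 7 → row 7

(7, E)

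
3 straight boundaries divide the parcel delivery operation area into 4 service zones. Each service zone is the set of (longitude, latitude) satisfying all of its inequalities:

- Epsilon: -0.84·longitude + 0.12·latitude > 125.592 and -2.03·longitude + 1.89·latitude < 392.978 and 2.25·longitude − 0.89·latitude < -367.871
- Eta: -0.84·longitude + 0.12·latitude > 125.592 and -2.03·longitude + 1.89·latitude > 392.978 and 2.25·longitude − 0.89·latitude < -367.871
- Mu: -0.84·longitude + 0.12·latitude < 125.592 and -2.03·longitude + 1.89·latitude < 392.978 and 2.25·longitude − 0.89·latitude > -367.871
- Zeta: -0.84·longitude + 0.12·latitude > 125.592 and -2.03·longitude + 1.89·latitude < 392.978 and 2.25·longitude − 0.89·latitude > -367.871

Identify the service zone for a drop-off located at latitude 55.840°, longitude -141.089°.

Mu

-0.84·-141.089 + 0.12·55.840 = 125.216, which is < 125.592
-2.03·-141.089 + 1.89·55.840 = 391.948, which is < 392.978
2.25·-141.089 − 0.89·55.840 = -367.148, which is > -367.871
This sign pattern matches Mu.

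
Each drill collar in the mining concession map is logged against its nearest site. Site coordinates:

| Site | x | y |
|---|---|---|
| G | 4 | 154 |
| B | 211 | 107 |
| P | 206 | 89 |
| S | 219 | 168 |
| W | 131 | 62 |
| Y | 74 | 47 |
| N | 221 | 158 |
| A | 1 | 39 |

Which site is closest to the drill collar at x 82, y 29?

Squared distances to each site:
G: 21709.000; B: 22725.000; P: 18976.000; S: 38090.000; W: 3490.000; Y: 388.000; N: 35962.000; A: 6661.000.
Minimum at Y.

Y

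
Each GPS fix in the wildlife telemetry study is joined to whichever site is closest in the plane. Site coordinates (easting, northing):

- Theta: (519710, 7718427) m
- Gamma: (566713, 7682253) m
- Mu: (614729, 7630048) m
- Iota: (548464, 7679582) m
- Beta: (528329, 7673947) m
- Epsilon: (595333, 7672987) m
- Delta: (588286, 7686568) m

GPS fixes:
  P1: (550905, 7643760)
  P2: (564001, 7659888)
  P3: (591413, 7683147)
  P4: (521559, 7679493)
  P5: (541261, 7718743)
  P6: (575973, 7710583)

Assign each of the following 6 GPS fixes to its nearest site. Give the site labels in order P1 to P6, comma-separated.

Iota, Gamma, Delta, Beta, Theta, Delta

P1 → Iota (d²=1289174165.00)
P2 → Gamma (d²=507548169.00)
P3 → Delta (d²=21481370.00)
P4 → Beta (d²=76591016.00)
P5 → Theta (d²=464545457.00)
P6 → Delta (d²=728330194.00)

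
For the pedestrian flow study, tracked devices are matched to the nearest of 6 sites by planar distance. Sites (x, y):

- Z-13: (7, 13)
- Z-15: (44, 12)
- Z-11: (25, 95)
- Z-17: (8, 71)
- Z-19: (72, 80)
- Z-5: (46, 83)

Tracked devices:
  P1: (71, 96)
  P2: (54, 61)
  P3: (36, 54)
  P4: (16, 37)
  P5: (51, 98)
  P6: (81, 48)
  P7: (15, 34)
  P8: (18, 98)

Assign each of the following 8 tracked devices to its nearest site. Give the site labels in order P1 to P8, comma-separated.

P1 → Z-19 (d²=257.00)
P2 → Z-5 (d²=548.00)
P3 → Z-5 (d²=941.00)
P4 → Z-13 (d²=657.00)
P5 → Z-5 (d²=250.00)
P6 → Z-19 (d²=1105.00)
P7 → Z-13 (d²=505.00)
P8 → Z-11 (d²=58.00)

Z-19, Z-5, Z-5, Z-13, Z-5, Z-19, Z-13, Z-11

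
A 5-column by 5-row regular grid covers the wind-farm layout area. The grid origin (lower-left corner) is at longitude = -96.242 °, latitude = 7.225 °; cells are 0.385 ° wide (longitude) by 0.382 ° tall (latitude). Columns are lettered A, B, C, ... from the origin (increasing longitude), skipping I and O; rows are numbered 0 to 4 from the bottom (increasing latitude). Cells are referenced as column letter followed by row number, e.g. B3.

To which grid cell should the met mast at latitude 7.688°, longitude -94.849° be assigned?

Column index: ⌊(-94.849 − -96.242) / 0.385⌋ = ⌊3.618⌋ = 3 → column D
Row offset from origin: ⌊(7.688 − 7.225) / 0.382⌋ = ⌊1.212⌋ = 1 → row 1

D1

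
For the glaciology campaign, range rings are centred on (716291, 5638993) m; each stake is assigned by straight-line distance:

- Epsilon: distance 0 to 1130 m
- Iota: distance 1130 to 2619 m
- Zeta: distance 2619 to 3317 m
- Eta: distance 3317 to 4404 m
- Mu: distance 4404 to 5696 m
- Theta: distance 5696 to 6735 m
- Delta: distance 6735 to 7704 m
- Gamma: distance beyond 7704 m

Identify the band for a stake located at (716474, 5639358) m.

Distance = √((716474−716291)² + (5639358−5638993)²) = √(33489.000 + 133225.000) = 408.306 m.
0 ≤ 408.306 < 1130 → Epsilon.

Epsilon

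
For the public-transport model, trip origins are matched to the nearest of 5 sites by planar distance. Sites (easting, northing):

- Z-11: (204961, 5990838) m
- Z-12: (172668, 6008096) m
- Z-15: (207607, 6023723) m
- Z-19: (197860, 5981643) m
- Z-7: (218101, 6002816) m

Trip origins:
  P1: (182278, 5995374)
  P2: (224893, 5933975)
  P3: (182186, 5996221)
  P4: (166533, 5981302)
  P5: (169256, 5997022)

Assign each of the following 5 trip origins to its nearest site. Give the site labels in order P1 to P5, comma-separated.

Z-12, Z-19, Z-12, Z-12, Z-12

P1 → Z-12 (d²=254201384.00)
P2 → Z-19 (d²=3003021313.00)
P3 → Z-12 (d²=231607949.00)
P4 → Z-12 (d²=755556661.00)
P5 → Z-12 (d²=134275220.00)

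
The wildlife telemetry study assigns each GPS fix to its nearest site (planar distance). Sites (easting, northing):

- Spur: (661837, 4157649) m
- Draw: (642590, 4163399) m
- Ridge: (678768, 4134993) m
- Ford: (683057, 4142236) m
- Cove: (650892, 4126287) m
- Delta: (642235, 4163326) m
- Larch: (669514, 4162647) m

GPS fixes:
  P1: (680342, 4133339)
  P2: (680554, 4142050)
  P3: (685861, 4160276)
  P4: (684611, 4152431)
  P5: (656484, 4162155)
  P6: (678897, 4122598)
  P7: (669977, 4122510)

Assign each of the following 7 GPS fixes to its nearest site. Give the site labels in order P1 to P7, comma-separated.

Ridge, Ford, Larch, Ford, Spur, Ridge, Ridge

P1 → Ridge (d²=5213192.00)
P2 → Ford (d²=6299605.00)
P3 → Larch (d²=272846050.00)
P4 → Ford (d²=106352941.00)
P5 → Spur (d²=48958645.00)
P6 → Ridge (d²=153652666.00)
P7 → Ridge (d²=233106970.00)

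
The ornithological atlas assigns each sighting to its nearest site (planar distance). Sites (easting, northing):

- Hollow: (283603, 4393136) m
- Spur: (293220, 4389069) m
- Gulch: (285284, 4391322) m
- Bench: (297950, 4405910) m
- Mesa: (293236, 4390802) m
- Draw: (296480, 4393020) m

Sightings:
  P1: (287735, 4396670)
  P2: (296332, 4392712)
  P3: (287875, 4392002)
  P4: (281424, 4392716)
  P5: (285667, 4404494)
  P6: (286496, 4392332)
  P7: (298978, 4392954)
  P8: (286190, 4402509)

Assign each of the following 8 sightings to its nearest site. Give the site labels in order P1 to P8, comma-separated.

P1 → Hollow (d²=29562580.00)
P2 → Draw (d²=116768.00)
P3 → Gulch (d²=7175681.00)
P4 → Hollow (d²=4924441.00)
P5 → Hollow (d²=133264260.00)
P6 → Gulch (d²=2489044.00)
P7 → Draw (d²=6244360.00)
P8 → Hollow (d²=94545698.00)

Hollow, Draw, Gulch, Hollow, Hollow, Gulch, Draw, Hollow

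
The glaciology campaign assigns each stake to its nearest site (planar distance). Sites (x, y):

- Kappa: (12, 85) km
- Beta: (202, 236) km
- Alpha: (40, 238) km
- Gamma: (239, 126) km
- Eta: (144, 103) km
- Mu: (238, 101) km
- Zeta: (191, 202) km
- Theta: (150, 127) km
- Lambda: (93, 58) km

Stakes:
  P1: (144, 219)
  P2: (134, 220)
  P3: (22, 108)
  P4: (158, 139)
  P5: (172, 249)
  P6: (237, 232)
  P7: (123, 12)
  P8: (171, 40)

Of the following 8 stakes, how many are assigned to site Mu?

0

P1 → Zeta
P2 → Zeta
P3 → Kappa
P4 → Theta
P5 → Beta
P6 → Beta
P7 → Lambda
P8 → Eta
0 of the 8 go to Mu.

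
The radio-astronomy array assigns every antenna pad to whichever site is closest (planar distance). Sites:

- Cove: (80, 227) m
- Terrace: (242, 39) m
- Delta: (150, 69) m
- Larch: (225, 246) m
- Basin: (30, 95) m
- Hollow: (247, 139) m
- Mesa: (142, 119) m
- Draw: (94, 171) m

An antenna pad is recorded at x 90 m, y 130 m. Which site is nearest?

Draw

Squared distances to each site:
Cove: 9509.000; Terrace: 31385.000; Delta: 7321.000; Larch: 31681.000; Basin: 4825.000; Hollow: 24730.000; Mesa: 2825.000; Draw: 1697.000.
Minimum at Draw.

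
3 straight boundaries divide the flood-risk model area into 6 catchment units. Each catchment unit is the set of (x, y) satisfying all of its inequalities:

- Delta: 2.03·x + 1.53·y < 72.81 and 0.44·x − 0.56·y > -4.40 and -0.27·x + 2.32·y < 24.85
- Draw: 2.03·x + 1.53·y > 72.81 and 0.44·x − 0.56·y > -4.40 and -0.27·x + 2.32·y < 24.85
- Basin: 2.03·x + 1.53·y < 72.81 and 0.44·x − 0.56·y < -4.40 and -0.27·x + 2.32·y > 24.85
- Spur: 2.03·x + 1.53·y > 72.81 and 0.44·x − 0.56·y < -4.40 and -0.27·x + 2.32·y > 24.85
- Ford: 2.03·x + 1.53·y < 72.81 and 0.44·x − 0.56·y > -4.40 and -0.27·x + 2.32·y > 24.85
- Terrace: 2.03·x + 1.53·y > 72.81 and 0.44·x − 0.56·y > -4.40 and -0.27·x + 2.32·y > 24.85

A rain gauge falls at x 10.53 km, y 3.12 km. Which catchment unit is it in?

2.03·10.53 + 1.53·3.12 = 26.149, which is < 72.81
0.44·10.53 − 0.56·3.12 = 2.886, which is > -4.40
-0.27·10.53 + 2.32·3.12 = 4.395, which is < 24.85
This sign pattern matches Delta.

Delta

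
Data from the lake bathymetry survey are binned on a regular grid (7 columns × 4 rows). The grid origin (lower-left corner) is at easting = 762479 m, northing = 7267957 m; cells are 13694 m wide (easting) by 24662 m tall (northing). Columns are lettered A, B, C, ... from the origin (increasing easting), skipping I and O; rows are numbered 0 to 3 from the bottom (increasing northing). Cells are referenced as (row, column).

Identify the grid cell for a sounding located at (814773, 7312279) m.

(1, D)

Column index: ⌊(814773 − 762479) / 13694⌋ = ⌊3.819⌋ = 3 → column D
Row offset from origin: ⌊(7312279 − 7267957) / 24662⌋ = ⌊1.797⌋ = 1 → row 1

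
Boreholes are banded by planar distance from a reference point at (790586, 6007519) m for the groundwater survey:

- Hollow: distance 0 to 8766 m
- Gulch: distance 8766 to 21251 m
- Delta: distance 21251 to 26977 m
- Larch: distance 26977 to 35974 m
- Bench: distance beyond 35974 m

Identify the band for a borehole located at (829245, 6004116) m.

Bench

Distance = √((829245−790586)² + (6004116−6007519)²) = √(1494518281.000 + 11580409.000) = 38808.487 m.
35974 ≤ 38808.487 < ∞ → Bench.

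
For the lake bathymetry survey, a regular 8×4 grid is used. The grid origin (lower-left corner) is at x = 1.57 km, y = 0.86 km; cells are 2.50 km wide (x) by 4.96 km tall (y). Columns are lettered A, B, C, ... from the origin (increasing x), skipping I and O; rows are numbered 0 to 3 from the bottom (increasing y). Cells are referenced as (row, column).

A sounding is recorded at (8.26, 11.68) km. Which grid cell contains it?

Column index: ⌊(8.26 − 1.57) / 2.50⌋ = ⌊2.676⌋ = 2 → column C
Row offset from origin: ⌊(11.68 − 0.86) / 4.96⌋ = ⌊2.181⌋ = 2 → row 2

(2, C)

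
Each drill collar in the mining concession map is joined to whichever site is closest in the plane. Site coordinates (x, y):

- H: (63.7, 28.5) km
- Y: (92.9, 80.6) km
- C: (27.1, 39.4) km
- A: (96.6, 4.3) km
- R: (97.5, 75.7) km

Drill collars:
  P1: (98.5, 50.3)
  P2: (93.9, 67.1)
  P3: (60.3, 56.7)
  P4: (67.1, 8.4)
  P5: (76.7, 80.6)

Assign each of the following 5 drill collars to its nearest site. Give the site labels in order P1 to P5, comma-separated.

R, R, H, H, Y

P1 → R (d²=646.16)
P2 → R (d²=86.92)
P3 → H (d²=806.80)
P4 → H (d²=415.57)
P5 → Y (d²=262.44)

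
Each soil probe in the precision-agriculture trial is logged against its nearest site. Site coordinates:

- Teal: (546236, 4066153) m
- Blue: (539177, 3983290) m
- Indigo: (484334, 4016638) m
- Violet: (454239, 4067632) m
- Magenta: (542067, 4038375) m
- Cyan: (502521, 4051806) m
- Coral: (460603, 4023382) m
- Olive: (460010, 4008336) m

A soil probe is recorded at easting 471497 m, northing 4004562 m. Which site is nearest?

Olive

Squared distances to each site:
Teal: 9379369402.000; Blue: 5033080384.000; Indigo: 310618345.000; Violet: 4275663464.000; Magenta: 6123443869.000; Cyan: 3194484112.000; Coral: 472871636.000; Olive: 146194245.000.
Minimum at Olive.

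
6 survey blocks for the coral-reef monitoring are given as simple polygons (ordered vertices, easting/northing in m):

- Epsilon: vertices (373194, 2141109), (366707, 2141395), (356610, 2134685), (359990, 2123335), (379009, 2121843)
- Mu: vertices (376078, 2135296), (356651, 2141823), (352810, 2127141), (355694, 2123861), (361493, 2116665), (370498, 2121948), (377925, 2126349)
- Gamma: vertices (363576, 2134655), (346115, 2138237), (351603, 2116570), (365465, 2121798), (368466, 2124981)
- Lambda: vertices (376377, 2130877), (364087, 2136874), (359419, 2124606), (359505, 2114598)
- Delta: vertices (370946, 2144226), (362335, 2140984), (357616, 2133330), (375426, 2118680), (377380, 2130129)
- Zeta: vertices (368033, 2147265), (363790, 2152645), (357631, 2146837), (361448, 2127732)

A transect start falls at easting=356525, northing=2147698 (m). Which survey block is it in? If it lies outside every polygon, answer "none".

Cast a ray rightward from (356525, 2147698). For each polygon, the edges (by vertex number in listed order) whose endpoints lie on opposite sides of northing = 2147698, where each meets that height, and whether that is right or left of the point:
Epsilon: no edge straddles that height → 0 crossings.
Mu: no edge straddles that height → 0 crossings.
Gamma: no edge straddles that height → 0 crossings.
Lambda: no edge straddles that height → 0 crossings.
Delta: no edge straddles that height → 0 crossings.
Zeta: 1–2 at easting≈367691.5 (right), 2–3 at easting≈358544.0 (right) → 2 crossings.
All counts are even, so the point lies outside every listed polygon.

none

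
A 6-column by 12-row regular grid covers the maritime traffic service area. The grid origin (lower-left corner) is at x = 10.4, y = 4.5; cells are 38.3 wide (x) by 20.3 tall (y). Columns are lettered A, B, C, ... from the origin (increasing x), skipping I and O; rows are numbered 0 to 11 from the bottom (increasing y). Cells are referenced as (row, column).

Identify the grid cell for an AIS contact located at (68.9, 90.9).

Column index: ⌊(68.9 − 10.4) / 38.3⌋ = ⌊1.527⌋ = 1 → column B
Row offset from origin: ⌊(90.9 − 4.5) / 20.3⌋ = ⌊4.256⌋ = 4 → row 4

(4, B)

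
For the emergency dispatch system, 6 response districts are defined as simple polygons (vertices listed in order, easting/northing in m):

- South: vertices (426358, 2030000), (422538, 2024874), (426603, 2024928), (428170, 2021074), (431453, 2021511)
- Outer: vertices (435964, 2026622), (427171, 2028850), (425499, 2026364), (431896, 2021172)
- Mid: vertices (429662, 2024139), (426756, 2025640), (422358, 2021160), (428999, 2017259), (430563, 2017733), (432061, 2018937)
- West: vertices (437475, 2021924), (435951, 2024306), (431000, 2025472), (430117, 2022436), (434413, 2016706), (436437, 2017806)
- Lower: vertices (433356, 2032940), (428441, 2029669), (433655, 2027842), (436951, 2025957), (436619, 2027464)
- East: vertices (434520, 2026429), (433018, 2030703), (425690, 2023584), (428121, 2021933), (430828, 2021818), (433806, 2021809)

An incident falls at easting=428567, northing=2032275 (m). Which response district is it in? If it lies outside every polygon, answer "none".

none

Cast a ray rightward from (428567, 2032275). For each polygon, the edges (by vertex number in listed order) whose endpoints lie on opposite sides of northing = 2032275, where each meets that height, and whether that is right or left of the point:
South: no edge straddles that height → 0 crossings.
Outer: no edge straddles that height → 0 crossings.
Mid: no edge straddles that height → 0 crossings.
West: no edge straddles that height → 0 crossings.
Lower: 1–2 at easting≈432356.8 (right), 5–1 at easting≈433752.3 (right) → 2 crossings.
East: no edge straddles that height → 0 crossings.
All counts are even, so the point lies outside every listed polygon.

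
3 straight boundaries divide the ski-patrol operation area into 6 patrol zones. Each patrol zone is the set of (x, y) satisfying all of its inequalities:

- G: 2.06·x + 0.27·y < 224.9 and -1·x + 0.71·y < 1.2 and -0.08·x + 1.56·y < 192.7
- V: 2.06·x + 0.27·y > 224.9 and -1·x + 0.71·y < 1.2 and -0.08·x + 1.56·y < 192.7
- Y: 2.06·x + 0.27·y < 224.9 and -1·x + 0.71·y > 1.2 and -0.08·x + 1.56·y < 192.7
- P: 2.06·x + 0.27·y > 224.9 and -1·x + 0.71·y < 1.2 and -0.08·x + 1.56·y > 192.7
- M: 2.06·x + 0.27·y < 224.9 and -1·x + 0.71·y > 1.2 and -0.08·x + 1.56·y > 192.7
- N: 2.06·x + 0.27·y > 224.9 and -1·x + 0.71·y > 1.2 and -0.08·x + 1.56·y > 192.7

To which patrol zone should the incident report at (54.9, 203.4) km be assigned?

M

2.06·54.9 + 0.27·203.4 = 168.012, which is < 224.9
-1·54.9 + 0.71·203.4 = 89.514, which is > 1.2
-0.08·54.9 + 1.56·203.4 = 312.912, which is > 192.7
This sign pattern matches M.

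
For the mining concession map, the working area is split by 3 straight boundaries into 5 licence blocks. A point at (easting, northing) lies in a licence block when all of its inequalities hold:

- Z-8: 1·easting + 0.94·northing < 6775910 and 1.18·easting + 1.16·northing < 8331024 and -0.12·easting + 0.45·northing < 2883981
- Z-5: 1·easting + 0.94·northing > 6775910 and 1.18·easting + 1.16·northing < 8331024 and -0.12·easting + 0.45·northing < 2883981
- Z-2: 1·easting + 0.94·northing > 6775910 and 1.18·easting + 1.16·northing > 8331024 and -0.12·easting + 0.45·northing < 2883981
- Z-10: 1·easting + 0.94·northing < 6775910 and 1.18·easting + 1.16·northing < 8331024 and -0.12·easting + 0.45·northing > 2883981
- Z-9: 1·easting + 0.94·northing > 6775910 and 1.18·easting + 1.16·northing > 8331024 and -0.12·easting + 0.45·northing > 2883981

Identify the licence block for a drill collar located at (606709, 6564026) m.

Z-5

1·606709 + 0.94·6564026 = 6776893.440, which is > 6775910
1.18·606709 + 1.16·6564026 = 8330186.780, which is < 8331024
-0.12·606709 + 0.45·6564026 = 2881006.620, which is < 2883981
This sign pattern matches Z-5.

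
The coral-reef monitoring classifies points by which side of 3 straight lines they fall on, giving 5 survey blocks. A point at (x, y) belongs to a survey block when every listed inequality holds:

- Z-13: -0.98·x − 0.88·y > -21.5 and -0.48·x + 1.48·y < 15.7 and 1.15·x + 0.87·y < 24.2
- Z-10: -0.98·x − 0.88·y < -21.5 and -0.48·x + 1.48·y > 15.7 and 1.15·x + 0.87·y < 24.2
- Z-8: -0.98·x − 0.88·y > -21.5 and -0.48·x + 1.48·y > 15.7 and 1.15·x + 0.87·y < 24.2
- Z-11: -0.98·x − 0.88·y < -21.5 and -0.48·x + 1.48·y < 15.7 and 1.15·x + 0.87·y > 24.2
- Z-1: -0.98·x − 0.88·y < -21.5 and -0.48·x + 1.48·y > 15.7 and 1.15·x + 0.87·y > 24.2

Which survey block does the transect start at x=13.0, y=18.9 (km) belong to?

Z-1

-0.98·13.0 − 0.88·18.9 = -29.372, which is < -21.5
-0.48·13.0 + 1.48·18.9 = 21.732, which is > 15.7
1.15·13.0 + 0.87·18.9 = 31.393, which is > 24.2
This sign pattern matches Z-1.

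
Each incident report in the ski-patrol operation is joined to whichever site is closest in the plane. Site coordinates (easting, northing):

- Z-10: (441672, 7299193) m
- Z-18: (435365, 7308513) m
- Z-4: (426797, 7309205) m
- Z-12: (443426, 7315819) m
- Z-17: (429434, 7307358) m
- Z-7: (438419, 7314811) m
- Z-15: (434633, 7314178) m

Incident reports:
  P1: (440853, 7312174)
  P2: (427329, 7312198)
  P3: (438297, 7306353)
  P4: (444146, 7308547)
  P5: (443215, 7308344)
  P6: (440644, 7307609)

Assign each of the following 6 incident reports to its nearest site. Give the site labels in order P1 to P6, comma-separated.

Z-7, Z-4, Z-18, Z-12, Z-12, Z-18

P1 → Z-7 (d²=12878125.00)
P2 → Z-4 (d²=9241073.00)
P3 → Z-18 (d²=13262224.00)
P4 → Z-12 (d²=53400384.00)
P5 → Z-12 (d²=55920146.00)
P6 → Z-18 (d²=28685057.00)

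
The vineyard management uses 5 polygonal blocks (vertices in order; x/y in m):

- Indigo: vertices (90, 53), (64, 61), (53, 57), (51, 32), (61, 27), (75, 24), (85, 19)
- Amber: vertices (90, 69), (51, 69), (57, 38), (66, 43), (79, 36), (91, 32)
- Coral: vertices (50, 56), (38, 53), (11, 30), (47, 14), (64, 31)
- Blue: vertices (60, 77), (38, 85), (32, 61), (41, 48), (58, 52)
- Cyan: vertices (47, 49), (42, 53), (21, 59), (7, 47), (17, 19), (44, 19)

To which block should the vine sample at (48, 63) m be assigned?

Blue

Cast a ray rightward from (48, 63). For each polygon, the edges (by vertex number in listed order) whose endpoints lie on opposite sides of y = 63, where each meets that height, and whether that is right or left of the point:
Indigo: no edge straddles that height → 0 crossings.
Amber: 2–3 at x≈52.2 (right), 6–1 at x≈90.2 (right) → 2 crossings.
Coral: no edge straddles that height → 0 crossings.
Blue: 2–3 at x≈32.5 (left), 5–1 at x≈58.9 (right) → 1 crossing.
Cyan: no edge straddles that height → 0 crossings.
Only Blue has an odd count, so the point is inside Blue.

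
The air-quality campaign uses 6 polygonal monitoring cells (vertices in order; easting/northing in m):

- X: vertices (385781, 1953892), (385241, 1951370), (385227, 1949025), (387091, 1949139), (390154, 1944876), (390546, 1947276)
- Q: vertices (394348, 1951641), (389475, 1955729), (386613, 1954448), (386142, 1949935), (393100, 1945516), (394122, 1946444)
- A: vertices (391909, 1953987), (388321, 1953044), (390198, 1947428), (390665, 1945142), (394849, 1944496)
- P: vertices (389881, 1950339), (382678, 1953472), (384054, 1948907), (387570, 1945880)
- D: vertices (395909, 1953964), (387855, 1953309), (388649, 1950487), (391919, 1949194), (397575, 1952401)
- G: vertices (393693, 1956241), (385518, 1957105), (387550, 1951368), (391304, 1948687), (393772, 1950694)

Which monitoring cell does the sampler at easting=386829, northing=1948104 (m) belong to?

P

Cast a ray rightward from (386829, 1948104). For each polygon, the edges (by vertex number in listed order) whose endpoints lie on opposite sides of northing = 1948104, where each meets that height, and whether that is right or left of the point:
X: 4–5 at easting≈387834.7 (right), 6–1 at easting≈389949.7 (right) → 2 crossings.
Q: 4–5 at easting≈389025.0 (right), 6–1 at easting≈394194.2 (right) → 2 crossings.
A: 2–3 at easting≈389972.1 (right), 5–1 at easting≈393731.4 (right) → 2 crossings.
P: 3–4 at easting≈384986.7 (left), 4–1 at easting≈388722.6 (right) → 1 crossing.
D: no edge straddles that height → 0 crossings.
G: no edge straddles that height → 0 crossings.
Only P has an odd count, so the point is inside P.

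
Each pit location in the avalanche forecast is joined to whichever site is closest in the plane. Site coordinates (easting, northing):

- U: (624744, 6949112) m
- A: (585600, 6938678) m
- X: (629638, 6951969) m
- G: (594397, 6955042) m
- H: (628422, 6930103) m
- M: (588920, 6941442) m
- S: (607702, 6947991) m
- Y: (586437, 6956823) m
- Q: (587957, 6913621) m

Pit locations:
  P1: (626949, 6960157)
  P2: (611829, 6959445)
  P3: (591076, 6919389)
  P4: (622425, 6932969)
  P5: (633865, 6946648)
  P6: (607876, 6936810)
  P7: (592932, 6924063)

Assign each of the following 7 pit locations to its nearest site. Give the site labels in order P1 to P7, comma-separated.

P1 → X (d²=74274065.00)
P2 → S (d²=148226245.00)
P3 → Q (d²=42997985.00)
P4 → H (d²=44177965.00)
P5 → X (d²=46180570.00)
P6 → S (d²=125045037.00)
P7 → Q (d²=133785989.00)

X, S, Q, H, X, S, Q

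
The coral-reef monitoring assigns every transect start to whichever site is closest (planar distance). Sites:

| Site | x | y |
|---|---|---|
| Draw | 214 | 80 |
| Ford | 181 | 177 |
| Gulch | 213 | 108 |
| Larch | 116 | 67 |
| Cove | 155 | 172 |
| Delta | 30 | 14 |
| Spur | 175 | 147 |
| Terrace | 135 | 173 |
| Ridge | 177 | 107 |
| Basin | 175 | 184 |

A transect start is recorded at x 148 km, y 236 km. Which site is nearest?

Squared distances to each site:
Draw: 28692.000; Ford: 4570.000; Gulch: 20609.000; Larch: 29585.000; Cove: 4145.000; Delta: 63208.000; Spur: 8650.000; Terrace: 4138.000; Ridge: 17482.000; Basin: 3433.000.
Minimum at Basin.

Basin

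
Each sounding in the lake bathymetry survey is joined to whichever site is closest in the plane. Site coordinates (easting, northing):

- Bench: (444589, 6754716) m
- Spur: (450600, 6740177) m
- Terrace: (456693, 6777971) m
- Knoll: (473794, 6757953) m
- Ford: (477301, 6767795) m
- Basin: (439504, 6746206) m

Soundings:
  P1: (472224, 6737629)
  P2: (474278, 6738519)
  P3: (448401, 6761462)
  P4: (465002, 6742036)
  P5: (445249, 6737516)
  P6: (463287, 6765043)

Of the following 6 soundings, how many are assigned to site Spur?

2

P1 → Knoll
P2 → Knoll
P3 → Bench
P4 → Spur
P5 → Spur
P6 → Knoll
2 of the 6 go to Spur.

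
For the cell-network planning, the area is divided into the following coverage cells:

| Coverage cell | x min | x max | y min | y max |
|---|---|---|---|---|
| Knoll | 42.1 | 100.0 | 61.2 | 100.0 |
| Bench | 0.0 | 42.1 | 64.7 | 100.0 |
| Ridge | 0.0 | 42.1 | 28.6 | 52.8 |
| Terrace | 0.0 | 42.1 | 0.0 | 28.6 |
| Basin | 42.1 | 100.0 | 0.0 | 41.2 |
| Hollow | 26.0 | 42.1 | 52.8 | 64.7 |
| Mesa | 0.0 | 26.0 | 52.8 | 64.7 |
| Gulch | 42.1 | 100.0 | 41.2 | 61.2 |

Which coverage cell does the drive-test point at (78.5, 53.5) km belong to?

Gulch

The point has x = 78.5 and y = 53.5.
Only Gulch satisfies 42.1 ≤ x ≤ 100.0 and 41.2 ≤ y ≤ 61.2.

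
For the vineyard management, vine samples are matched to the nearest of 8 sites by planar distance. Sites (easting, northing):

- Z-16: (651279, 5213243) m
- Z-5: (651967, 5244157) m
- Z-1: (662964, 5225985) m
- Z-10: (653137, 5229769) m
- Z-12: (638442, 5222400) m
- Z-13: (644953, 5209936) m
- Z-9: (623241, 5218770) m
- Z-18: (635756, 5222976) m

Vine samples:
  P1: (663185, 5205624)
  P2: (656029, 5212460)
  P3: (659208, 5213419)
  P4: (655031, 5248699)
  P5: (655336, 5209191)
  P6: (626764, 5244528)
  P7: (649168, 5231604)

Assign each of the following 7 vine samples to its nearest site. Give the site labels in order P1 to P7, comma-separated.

Z-16, Z-16, Z-16, Z-5, Z-16, Z-18, Z-10

P1 → Z-16 (d²=199801997.00)
P2 → Z-16 (d²=23175589.00)
P3 → Z-16 (d²=62900017.00)
P4 → Z-5 (d²=30017860.00)
P5 → Z-16 (d²=32877953.00)
P6 → Z-18 (d²=545344768.00)
P7 → Z-10 (d²=19120186.00)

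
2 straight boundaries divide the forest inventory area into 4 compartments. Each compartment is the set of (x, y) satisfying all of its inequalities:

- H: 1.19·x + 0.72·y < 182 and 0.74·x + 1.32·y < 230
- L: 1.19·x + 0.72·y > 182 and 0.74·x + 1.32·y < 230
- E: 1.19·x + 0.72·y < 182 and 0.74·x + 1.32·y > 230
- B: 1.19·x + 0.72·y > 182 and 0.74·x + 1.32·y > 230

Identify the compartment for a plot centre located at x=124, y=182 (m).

B

1.19·124 + 0.72·182 = 278.600, which is > 182
0.74·124 + 1.32·182 = 332.000, which is > 230
This sign pattern matches B.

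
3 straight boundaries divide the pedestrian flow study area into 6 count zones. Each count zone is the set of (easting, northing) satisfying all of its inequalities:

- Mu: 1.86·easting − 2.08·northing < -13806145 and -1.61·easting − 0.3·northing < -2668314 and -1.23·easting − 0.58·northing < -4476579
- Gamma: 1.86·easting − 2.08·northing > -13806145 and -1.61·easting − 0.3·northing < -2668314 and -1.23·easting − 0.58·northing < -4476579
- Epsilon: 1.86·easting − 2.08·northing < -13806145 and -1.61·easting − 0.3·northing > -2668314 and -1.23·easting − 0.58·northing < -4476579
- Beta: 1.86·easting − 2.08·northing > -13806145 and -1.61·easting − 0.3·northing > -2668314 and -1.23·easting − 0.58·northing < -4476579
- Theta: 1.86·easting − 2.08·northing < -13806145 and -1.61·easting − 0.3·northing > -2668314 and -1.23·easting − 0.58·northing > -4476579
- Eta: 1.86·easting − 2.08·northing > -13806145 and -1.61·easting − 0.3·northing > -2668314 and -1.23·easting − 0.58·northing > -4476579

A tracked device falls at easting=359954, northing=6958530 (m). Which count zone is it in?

1.86·359954 − 2.08·6958530 = -13804227.960, which is > -13806145
-1.61·359954 − 0.3·6958530 = -2667084.940, which is > -2668314
-1.23·359954 − 0.58·6958530 = -4478690.820, which is < -4476579
This sign pattern matches Beta.

Beta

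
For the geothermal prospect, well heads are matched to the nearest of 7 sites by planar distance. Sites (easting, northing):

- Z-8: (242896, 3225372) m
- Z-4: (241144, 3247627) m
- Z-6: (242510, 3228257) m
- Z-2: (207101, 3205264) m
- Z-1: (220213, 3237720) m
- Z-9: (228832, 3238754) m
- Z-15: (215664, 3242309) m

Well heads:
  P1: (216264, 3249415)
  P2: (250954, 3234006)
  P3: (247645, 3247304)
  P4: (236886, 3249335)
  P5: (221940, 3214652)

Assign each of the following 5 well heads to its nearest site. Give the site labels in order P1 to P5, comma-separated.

Z-15, Z-6, Z-4, Z-4, Z-2

P1 → Z-15 (d²=50855236.00)
P2 → Z-6 (d²=104352137.00)
P3 → Z-4 (d²=42367330.00)
P4 → Z-4 (d²=21047828.00)
P5 → Z-2 (d²=308330465.00)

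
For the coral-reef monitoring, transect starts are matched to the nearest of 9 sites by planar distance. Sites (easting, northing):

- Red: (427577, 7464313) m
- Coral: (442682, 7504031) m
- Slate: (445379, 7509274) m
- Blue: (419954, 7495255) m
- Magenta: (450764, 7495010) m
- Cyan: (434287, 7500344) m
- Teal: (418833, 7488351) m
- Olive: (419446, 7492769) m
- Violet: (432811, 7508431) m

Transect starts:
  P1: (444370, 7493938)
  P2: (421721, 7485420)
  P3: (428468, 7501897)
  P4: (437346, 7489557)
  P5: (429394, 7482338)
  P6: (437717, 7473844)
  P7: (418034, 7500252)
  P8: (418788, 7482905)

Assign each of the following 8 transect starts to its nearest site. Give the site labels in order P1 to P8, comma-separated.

P1 → Magenta (d²=42032420.00)
P2 → Teal (d²=16931305.00)
P3 → Cyan (d²=36272570.00)
P4 → Cyan (d²=125716850.00)
P5 → Teal (d²=147690890.00)
P6 → Red (d²=193659561.00)
P7 → Blue (d²=28656409.00)
P8 → Teal (d²=29660941.00)

Magenta, Teal, Cyan, Cyan, Teal, Red, Blue, Teal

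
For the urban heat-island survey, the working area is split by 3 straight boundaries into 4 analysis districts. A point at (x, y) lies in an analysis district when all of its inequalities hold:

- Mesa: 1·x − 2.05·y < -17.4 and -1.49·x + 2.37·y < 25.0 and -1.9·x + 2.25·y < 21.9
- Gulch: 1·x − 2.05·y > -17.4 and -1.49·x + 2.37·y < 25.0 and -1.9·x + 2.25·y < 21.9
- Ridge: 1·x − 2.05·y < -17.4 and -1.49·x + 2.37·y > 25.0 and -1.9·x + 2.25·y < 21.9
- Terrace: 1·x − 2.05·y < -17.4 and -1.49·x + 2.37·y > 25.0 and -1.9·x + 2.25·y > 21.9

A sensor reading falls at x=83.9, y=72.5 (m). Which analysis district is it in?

Ridge

1·83.9 − 2.05·72.5 = -64.725, which is < -17.4
-1.49·83.9 + 2.37·72.5 = 46.814, which is > 25.0
-1.9·83.9 + 2.25·72.5 = 3.715, which is < 21.9
This sign pattern matches Ridge.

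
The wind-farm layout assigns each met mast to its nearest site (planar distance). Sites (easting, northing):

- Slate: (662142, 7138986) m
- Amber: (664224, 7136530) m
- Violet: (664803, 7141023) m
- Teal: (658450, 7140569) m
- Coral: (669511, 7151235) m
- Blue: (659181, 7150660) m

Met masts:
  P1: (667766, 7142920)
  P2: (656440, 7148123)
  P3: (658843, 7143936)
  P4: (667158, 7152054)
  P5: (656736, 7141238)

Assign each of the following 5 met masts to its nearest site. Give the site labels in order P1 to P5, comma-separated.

Violet, Blue, Teal, Coral, Teal

P1 → Violet (d²=12377978.00)
P2 → Blue (d²=13949450.00)
P3 → Teal (d²=11491138.00)
P4 → Coral (d²=6207370.00)
P5 → Teal (d²=3385357.00)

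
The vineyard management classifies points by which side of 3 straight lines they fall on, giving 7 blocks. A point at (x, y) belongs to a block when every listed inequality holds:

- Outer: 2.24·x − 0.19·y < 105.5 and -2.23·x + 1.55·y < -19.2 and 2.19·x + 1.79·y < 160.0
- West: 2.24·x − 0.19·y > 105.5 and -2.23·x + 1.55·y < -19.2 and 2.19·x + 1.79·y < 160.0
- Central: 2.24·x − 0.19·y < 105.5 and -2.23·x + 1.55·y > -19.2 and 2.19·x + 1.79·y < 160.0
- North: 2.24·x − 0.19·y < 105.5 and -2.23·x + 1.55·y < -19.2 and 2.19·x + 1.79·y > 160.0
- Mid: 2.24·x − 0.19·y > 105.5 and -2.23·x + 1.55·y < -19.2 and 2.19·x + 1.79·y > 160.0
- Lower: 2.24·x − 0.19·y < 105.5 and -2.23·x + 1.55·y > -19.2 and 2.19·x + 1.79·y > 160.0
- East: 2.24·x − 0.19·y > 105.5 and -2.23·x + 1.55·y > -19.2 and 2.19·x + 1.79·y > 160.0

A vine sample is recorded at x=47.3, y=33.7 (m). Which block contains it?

2.24·47.3 − 0.19·33.7 = 99.549, which is < 105.5
-2.23·47.3 + 1.55·33.7 = -53.244, which is < -19.2
2.19·47.3 + 1.79·33.7 = 163.910, which is > 160.0
This sign pattern matches North.

North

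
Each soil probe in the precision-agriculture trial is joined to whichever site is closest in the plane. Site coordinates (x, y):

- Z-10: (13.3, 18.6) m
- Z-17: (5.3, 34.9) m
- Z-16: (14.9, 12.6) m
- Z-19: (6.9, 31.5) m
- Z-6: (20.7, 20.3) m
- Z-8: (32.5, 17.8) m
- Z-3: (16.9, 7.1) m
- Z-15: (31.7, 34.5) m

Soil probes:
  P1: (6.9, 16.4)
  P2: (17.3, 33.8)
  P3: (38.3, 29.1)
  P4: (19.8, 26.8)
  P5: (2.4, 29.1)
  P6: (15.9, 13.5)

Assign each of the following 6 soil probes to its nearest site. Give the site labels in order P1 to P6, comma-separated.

Z-10, Z-19, Z-15, Z-6, Z-19, Z-16

P1 → Z-10 (d²=45.80)
P2 → Z-19 (d²=113.45)
P3 → Z-15 (d²=72.72)
P4 → Z-6 (d²=43.06)
P5 → Z-19 (d²=26.01)
P6 → Z-16 (d²=1.81)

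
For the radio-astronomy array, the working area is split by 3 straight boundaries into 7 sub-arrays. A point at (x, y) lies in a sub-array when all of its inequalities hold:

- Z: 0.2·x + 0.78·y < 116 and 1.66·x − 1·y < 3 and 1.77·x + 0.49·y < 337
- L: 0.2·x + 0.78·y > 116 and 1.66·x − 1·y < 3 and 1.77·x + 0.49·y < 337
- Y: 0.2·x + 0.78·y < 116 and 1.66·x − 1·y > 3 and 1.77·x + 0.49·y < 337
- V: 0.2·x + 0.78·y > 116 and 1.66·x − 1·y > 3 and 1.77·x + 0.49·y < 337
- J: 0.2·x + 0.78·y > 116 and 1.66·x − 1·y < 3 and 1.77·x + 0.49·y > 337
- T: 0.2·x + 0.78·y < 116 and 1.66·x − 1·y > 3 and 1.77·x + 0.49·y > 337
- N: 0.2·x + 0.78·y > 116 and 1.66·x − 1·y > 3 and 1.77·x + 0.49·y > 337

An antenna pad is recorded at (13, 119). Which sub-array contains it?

0.2·13 + 0.78·119 = 95.420, which is < 116
1.66·13 − 1·119 = -97.420, which is < 3
1.77·13 + 0.49·119 = 81.320, which is < 337
This sign pattern matches Z.

Z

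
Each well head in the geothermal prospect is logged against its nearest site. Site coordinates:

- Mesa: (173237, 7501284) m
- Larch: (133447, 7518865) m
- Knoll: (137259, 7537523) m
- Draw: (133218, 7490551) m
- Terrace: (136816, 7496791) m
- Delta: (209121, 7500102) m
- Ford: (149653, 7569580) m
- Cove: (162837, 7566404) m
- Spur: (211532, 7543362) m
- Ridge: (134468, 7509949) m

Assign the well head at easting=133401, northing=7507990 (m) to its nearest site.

Ridge

Squared distances to each site:
Mesa: 1631877332.000; Larch: 118267741.000; Knoll: 887082253.000; Draw: 304152210.000; Terrace: 137079826.000; Delta: 5795738944.000; Ford: 4057455604.000; Cove: 4278673492.000; Spur: 7355631545.000; Ridge: 4976170.000.
Minimum at Ridge.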